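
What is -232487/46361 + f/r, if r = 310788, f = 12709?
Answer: -71664967807/14408442468 ≈ -4.9738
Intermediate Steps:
-232487/46361 + f/r = -232487/46361 + 12709/310788 = -71664967807/14408442468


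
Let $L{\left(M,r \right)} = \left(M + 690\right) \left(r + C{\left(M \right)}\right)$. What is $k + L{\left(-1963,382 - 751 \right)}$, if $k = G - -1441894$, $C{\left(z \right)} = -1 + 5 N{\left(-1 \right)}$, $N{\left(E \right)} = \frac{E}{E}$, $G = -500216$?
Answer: $1406323$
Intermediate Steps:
$N{\left(E \right)} = 1$
$C{\left(z \right)} = 4$ ($C{\left(z \right)} = -1 + 5 \cdot 1 = -1 + 5 = 4$)
$k = 941678$ ($k = -500216 - -1441894 = -500216 + 1441894 = 941678$)
$L{\left(M,r \right)} = \left(4 + r\right) \left(690 + M\right)$ ($L{\left(M,r \right)} = \left(M + 690\right) \left(r + 4\right) = \left(690 + M\right) \left(4 + r\right) = \left(4 + r\right) \left(690 + M\right)$)
$k + L{\left(-1963,382 - 751 \right)} = 941678 + \left(2760 + 4 \left(-1963\right) + 690 \left(382 - 751\right) - 1963 \left(382 - 751\right)\right) = 941678 + \left(2760 - 7852 + 690 \left(-369\right) - -724347\right) = 941678 + \left(2760 - 7852 - 254610 + 724347\right) = 941678 + 464645 = 1406323$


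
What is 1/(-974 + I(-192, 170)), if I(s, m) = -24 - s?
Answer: -1/806 ≈ -0.0012407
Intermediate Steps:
1/(-974 + I(-192, 170)) = 1/(-974 + (-24 - 1*(-192))) = 1/(-974 + (-24 + 192)) = 1/(-974 + 168) = 1/(-806) = -1/806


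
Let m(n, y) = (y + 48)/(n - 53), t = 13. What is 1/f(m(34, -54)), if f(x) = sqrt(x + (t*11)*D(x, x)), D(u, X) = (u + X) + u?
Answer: sqrt(12255)/1290 ≈ 0.085816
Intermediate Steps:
D(u, X) = X + 2*u (D(u, X) = (X + u) + u = X + 2*u)
m(n, y) = (48 + y)/(-53 + n)
f(x) = sqrt(430)*sqrt(x) (f(x) = sqrt(x + (13*11)*(x + 2*x)) = sqrt(x + 143*(3*x)) = sqrt(x + 429*x) = sqrt(430*x) = sqrt(430)*sqrt(x))
1/f(m(34, -54)) = 1/(sqrt(430)*sqrt((48 - 54)/(-53 + 34))) = 1/(sqrt(430)*sqrt(-6/(-19))) = 1/(sqrt(430)*sqrt(-1/19*(-6))) = 1/(sqrt(430)*sqrt(6/19)) = 1/(sqrt(430)*(sqrt(114)/19)) = 1/(2*sqrt(12255)/19) = sqrt(12255)/1290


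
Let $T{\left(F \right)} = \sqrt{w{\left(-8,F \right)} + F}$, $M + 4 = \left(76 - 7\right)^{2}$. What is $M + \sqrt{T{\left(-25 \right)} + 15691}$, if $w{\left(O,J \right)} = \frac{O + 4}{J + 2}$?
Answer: $4757 + \frac{\sqrt{8300539 + 23 i \sqrt{13133}}}{23} \approx 4882.3 + 0.019888 i$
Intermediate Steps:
$w{\left(O,J \right)} = \frac{4 + O}{2 + J}$
$M = 4757$ ($M = -4 + \left(76 - 7\right)^{2} = -4 + 69^{2} = -4 + 4761 = 4757$)
$T{\left(F \right)} = \sqrt{F - \frac{4}{2 + F}}$ ($T{\left(F \right)} = \sqrt{\frac{4 - 8}{2 + F} + F} = \sqrt{\frac{1}{2 + F} \left(-4\right) + F} = \sqrt{- \frac{4}{2 + F} + F} = \sqrt{F - \frac{4}{2 + F}}$)
$M + \sqrt{T{\left(-25 \right)} + 15691} = 4757 + \sqrt{\sqrt{\frac{-4 - 25 \left(2 - 25\right)}{2 - 25}} + 15691} = 4757 + \sqrt{\sqrt{\frac{-4 - -575}{-23}} + 15691} = 4757 + \sqrt{\sqrt{- \frac{-4 + 575}{23}} + 15691} = 4757 + \sqrt{\sqrt{\left(- \frac{1}{23}\right) 571} + 15691} = 4757 + \sqrt{\sqrt{- \frac{571}{23}} + 15691} = 4757 + \sqrt{\frac{i \sqrt{13133}}{23} + 15691} = 4757 + \sqrt{15691 + \frac{i \sqrt{13133}}{23}}$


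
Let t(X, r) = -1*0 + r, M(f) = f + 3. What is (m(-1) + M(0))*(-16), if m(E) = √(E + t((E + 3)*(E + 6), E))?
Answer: -48 - 16*I*√2 ≈ -48.0 - 22.627*I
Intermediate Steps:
M(f) = 3 + f
t(X, r) = r (t(X, r) = 0 + r = r)
m(E) = √2*√E (m(E) = √(E + E) = √(2*E) = √2*√E)
(m(-1) + M(0))*(-16) = (√2*√(-1) + (3 + 0))*(-16) = (√2*I + 3)*(-16) = (I*√2 + 3)*(-16) = (3 + I*√2)*(-16) = -48 - 16*I*√2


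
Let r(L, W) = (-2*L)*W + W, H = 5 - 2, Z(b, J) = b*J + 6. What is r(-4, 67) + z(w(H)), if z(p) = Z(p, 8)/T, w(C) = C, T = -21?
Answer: 4211/7 ≈ 601.57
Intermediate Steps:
Z(b, J) = 6 + J*b (Z(b, J) = J*b + 6 = 6 + J*b)
H = 3
r(L, W) = W - 2*L*W (r(L, W) = -2*L*W + W = W - 2*L*W)
z(p) = -2/7 - 8*p/21 (z(p) = (6 + 8*p)/(-21) = (6 + 8*p)*(-1/21) = -2/7 - 8*p/21)
r(-4, 67) + z(w(H)) = 67*(1 - 2*(-4)) + (-2/7 - 8/21*3) = 67*(1 + 8) + (-2/7 - 8/7) = 67*9 - 10/7 = 603 - 10/7 = 4211/7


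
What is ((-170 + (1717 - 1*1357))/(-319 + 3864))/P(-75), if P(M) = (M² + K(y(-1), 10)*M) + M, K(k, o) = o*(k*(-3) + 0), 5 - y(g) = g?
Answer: 19/6753225 ≈ 2.8135e-6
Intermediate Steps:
y(g) = 5 - g
K(k, o) = -3*k*o (K(k, o) = o*(-3*k + 0) = o*(-3*k) = -3*k*o)
P(M) = M² - 179*M (P(M) = (M² + (-3*(5 - 1*(-1))*10)*M) + M = (M² + (-3*(5 + 1)*10)*M) + M = (M² + (-3*6*10)*M) + M = (M² - 180*M) + M = M² - 179*M)
((-170 + (1717 - 1*1357))/(-319 + 3864))/P(-75) = ((-170 + (1717 - 1*1357))/(-319 + 3864))/((-75*(-179 - 75))) = ((-170 + (1717 - 1357))/3545)/((-75*(-254))) = ((-170 + 360)*(1/3545))/19050 = (190*(1/3545))*(1/19050) = (38/709)*(1/19050) = 19/6753225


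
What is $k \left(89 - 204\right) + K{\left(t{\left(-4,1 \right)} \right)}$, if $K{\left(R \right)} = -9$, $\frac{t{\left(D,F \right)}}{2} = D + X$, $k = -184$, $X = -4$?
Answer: $21151$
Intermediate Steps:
$t{\left(D,F \right)} = -8 + 2 D$ ($t{\left(D,F \right)} = 2 \left(D - 4\right) = 2 \left(-4 + D\right) = -8 + 2 D$)
$k \left(89 - 204\right) + K{\left(t{\left(-4,1 \right)} \right)} = - 184 \left(89 - 204\right) - 9 = \left(-184\right) \left(-115\right) - 9 = 21160 - 9 = 21151$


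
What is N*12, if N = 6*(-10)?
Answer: -720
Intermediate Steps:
N = -60
N*12 = -60*12 = -720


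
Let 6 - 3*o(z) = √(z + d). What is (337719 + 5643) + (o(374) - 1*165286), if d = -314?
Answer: 178078 - 2*√15/3 ≈ 1.7808e+5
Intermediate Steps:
o(z) = 2 - √(-314 + z)/3 (o(z) = 2 - √(z - 314)/3 = 2 - √(-314 + z)/3)
(337719 + 5643) + (o(374) - 1*165286) = (337719 + 5643) + ((2 - √(-314 + 374)/3) - 1*165286) = 343362 + ((2 - 2*√15/3) - 165286) = 343362 + (-165284 - 2*√15/3) = 178078 - 2*√15/3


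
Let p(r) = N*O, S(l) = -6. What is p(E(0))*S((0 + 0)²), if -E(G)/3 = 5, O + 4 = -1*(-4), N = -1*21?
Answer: 0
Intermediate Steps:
N = -21
O = 0 (O = -4 - 1*(-4) = -4 + 4 = 0)
E(G) = -15 (E(G) = -3*5 = -15)
p(r) = 0 (p(r) = -21*0 = 0)
p(E(0))*S((0 + 0)²) = 0*(-6) = 0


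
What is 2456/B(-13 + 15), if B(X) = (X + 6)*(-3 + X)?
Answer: -307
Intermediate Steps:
B(X) = (-3 + X)*(6 + X) (B(X) = (6 + X)*(-3 + X) = (-3 + X)*(6 + X))
2456/B(-13 + 15) = 2456/(-18 + (-13 + 15)**2 + 3*(-13 + 15)) = 2456/(-18 + 2**2 + 3*2) = 2456/(-18 + 4 + 6) = 2456/(-8) = 2456*(-1/8) = -307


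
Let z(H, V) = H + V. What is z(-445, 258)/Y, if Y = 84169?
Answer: -187/84169 ≈ -0.0022217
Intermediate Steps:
z(-445, 258)/Y = (-445 + 258)/84169 = -187*1/84169 = -187/84169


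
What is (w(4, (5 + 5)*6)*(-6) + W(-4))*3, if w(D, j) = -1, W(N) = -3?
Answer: 9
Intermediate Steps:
(w(4, (5 + 5)*6)*(-6) + W(-4))*3 = (-1*(-6) - 3)*3 = (6 - 3)*3 = 3*3 = 9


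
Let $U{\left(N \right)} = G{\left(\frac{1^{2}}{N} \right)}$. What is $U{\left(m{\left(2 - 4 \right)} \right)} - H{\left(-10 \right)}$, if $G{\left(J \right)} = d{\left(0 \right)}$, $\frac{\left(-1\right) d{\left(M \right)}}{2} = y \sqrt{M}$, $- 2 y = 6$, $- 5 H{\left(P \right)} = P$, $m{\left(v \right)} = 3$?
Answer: $-2$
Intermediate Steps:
$H{\left(P \right)} = - \frac{P}{5}$
$y = -3$ ($y = \left(- \frac{1}{2}\right) 6 = -3$)
$d{\left(M \right)} = 6 \sqrt{M}$ ($d{\left(M \right)} = - 2 \left(- 3 \sqrt{M}\right) = 6 \sqrt{M}$)
$G{\left(J \right)} = 0$ ($G{\left(J \right)} = 6 \sqrt{0} = 6 \cdot 0 = 0$)
$U{\left(N \right)} = 0$
$U{\left(m{\left(2 - 4 \right)} \right)} - H{\left(-10 \right)} = 0 - \left(- \frac{1}{5}\right) \left(-10\right) = 0 - 2 = -2$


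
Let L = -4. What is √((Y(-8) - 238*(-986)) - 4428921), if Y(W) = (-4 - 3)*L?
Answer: 15*I*√18641 ≈ 2048.0*I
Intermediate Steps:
Y(W) = 28 (Y(W) = (-4 - 3)*(-4) = -7*(-4) = 28)
√((Y(-8) - 238*(-986)) - 4428921) = √((28 - 238*(-986)) - 4428921) = √((28 + 234668) - 4428921) = √(234696 - 4428921) = √(-4194225) = 15*I*√18641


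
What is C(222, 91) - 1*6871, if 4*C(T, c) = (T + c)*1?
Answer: -27171/4 ≈ -6792.8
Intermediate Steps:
C(T, c) = T/4 + c/4 (C(T, c) = ((T + c)*1)/4 = (T + c)/4 = T/4 + c/4)
C(222, 91) - 1*6871 = ((¼)*222 + (¼)*91) - 1*6871 = (111/2 + 91/4) - 6871 = 313/4 - 6871 = -27171/4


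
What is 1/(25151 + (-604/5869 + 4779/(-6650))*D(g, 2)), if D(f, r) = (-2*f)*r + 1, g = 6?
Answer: 39028850/982352091023 ≈ 3.9730e-5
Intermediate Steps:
D(f, r) = 1 - 2*f*r (D(f, r) = -2*f*r + 1 = 1 - 2*f*r)
1/(25151 + (-604/5869 + 4779/(-6650))*D(g, 2)) = 1/(25151 + (-604/5869 + 4779/(-6650))*(1 - 2*6*2)) = 1/(25151 + (-604*1/5869 + 4779*(-1/6650))*(1 - 24)) = 1/(25151 + (-604/5869 - 4779/6650)*(-23)) = 1/(25151 - 32064551/39028850*(-23)) = 1/(25151 + 737484673/39028850) = 1/(982352091023/39028850) = 39028850/982352091023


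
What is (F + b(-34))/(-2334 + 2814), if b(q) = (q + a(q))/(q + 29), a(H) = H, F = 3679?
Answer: 18463/2400 ≈ 7.6929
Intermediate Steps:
b(q) = 2*q/(29 + q) (b(q) = (q + q)/(q + 29) = (2*q)/(29 + q) = 2*q/(29 + q))
(F + b(-34))/(-2334 + 2814) = (3679 + 2*(-34)/(29 - 34))/(-2334 + 2814) = (3679 + 2*(-34)/(-5))/480 = (3679 + 2*(-34)*(-1/5))*(1/480) = (3679 + 68/5)*(1/480) = (18463/5)*(1/480) = 18463/2400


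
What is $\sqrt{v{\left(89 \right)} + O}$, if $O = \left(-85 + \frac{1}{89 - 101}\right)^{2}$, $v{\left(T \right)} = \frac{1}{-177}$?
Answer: $\frac{\sqrt{3628734289}}{708} \approx 85.083$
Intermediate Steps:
$v{\left(T \right)} = - \frac{1}{177}$
$O = \frac{1042441}{144}$ ($O = \left(-85 + \frac{1}{-12}\right)^{2} = \left(-85 - \frac{1}{12}\right)^{2} = \left(- \frac{1021}{12}\right)^{2} = \frac{1042441}{144} \approx 7239.2$)
$\sqrt{v{\left(89 \right)} + O} = \sqrt{- \frac{1}{177} + \frac{1042441}{144}} = \sqrt{\frac{61503971}{8496}} = \frac{\sqrt{3628734289}}{708}$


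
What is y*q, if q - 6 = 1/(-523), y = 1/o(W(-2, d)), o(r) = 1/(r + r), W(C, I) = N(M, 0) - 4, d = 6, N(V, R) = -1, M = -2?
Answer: -31370/523 ≈ -59.981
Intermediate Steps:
W(C, I) = -5 (W(C, I) = -1 - 4 = -5)
o(r) = 1/(2*r)
y = -10 (y = 1/((½)/(-5)) = 1/((½)*(-⅕)) = 1/(-⅒) = -10)
q = 3137/523 (q = 6 + 1/(-523) = 6 - 1/523 = 3137/523 ≈ 5.9981)
y*q = -10*3137/523 = -31370/523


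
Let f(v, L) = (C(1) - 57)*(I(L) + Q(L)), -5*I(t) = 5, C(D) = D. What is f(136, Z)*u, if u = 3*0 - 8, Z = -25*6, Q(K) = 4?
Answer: 1344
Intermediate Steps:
I(t) = -1 (I(t) = -⅕*5 = -1)
Z = -150
f(v, L) = -168 (f(v, L) = (1 - 57)*(-1 + 4) = -56*3 = -168)
u = -8 (u = 0 - 8 = -8)
f(136, Z)*u = -168*(-8) = 1344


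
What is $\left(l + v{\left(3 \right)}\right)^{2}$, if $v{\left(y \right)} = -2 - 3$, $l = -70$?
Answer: $5625$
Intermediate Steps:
$v{\left(y \right)} = -5$ ($v{\left(y \right)} = -2 - 3 = -5$)
$\left(l + v{\left(3 \right)}\right)^{2} = \left(-70 - 5\right)^{2} = \left(-75\right)^{2} = 5625$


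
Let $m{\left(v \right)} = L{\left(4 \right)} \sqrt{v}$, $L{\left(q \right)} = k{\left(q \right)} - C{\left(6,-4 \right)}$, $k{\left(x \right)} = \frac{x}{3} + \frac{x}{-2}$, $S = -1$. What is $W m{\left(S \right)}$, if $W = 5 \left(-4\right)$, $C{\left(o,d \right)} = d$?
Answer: $- \frac{200 i}{3} \approx - 66.667 i$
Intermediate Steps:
$k{\left(x \right)} = - \frac{x}{6}$ ($k{\left(x \right)} = x \frac{1}{3} + x \left(- \frac{1}{2}\right) = \frac{x}{3} - \frac{x}{2} = - \frac{x}{6}$)
$L{\left(q \right)} = 4 - \frac{q}{6}$ ($L{\left(q \right)} = - \frac{q}{6} - -4 = - \frac{q}{6} + 4 = 4 - \frac{q}{6}$)
$W = -20$
$m{\left(v \right)} = \frac{10 \sqrt{v}}{3}$ ($m{\left(v \right)} = \left(4 - \frac{2}{3}\right) \sqrt{v} = \frac{10 \sqrt{v}}{3}$)
$W m{\left(S \right)} = - 20 \frac{10 \sqrt{-1}}{3} = - 20 \frac{10 i}{3} = - \frac{200 i}{3}$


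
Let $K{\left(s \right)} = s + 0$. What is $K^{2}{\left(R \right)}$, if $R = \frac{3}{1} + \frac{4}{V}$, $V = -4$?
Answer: $4$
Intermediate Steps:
$R = 2$ ($R = \frac{3}{1} + \frac{4}{-4} = 3 \cdot 1 + 4 \left(- \frac{1}{4}\right) = 3 - 1 = 2$)
$K{\left(s \right)} = s$
$K^{2}{\left(R \right)} = 2^{2} = 4$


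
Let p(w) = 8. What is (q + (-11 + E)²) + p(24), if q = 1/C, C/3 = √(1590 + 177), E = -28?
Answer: 1529 + √1767/5301 ≈ 1529.0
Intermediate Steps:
C = 3*√1767 (C = 3*√(1590 + 177) = 3*√1767 ≈ 126.11)
q = √1767/5301 (q = 1/(3*√1767) = √1767/5301 ≈ 0.0079298)
(q + (-11 + E)²) + p(24) = (√1767/5301 + (-11 - 28)²) + 8 = (√1767/5301 + (-39)²) + 8 = (√1767/5301 + 1521) + 8 = (1521 + √1767/5301) + 8 = 1529 + √1767/5301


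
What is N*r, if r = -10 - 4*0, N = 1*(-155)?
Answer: 1550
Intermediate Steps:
N = -155
r = -10 (r = -10 + 0 = -10)
N*r = -155*(-10) = 1550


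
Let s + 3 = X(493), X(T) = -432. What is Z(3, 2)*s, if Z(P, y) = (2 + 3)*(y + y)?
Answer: -8700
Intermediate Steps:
Z(P, y) = 10*y (Z(P, y) = 5*(2*y) = 10*y)
s = -435 (s = -3 - 432 = -435)
Z(3, 2)*s = (10*2)*(-435) = 20*(-435) = -8700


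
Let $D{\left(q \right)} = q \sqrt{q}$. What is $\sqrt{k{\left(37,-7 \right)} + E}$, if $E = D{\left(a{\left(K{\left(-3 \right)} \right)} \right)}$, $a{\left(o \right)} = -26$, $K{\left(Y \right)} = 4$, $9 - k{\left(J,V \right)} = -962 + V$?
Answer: $\sqrt{978 - 26 i \sqrt{26}} \approx 31.344 - 2.1148 i$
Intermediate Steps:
$k{\left(J,V \right)} = 971 - V$ ($k{\left(J,V \right)} = 9 - \left(-962 + V\right) = 971 - V$)
$D{\left(q \right)} = q^{\frac{3}{2}}$
$E = - 26 i \sqrt{26}$ ($E = \left(-26\right)^{\frac{3}{2}} = - 26 i \sqrt{26} \approx - 132.57 i$)
$\sqrt{k{\left(37,-7 \right)} + E} = \sqrt{\left(971 - -7\right) - 26 i \sqrt{26}} = \sqrt{\left(971 + 7\right) - 26 i \sqrt{26}} = \sqrt{978 - 26 i \sqrt{26}}$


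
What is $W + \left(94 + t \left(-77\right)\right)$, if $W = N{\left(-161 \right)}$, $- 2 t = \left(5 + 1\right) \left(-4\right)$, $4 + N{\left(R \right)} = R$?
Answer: $-995$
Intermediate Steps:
$N{\left(R \right)} = -4 + R$
$t = 12$ ($t = - \frac{\left(5 + 1\right) \left(-4\right)}{2} = - \frac{6 \left(-4\right)}{2} = \left(- \frac{1}{2}\right) \left(-24\right) = 12$)
$W = -165$ ($W = -4 - 161 = -165$)
$W + \left(94 + t \left(-77\right)\right) = -165 + \left(94 + 12 \left(-77\right)\right) = -165 + \left(94 - 924\right) = -165 - 830 = -995$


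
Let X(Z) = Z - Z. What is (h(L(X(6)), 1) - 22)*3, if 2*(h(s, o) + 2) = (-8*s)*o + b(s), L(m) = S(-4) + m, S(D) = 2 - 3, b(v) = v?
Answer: -123/2 ≈ -61.500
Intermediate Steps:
X(Z) = 0
S(D) = -1
L(m) = -1 + m
h(s, o) = -2 + s/2 - 4*o*s (h(s, o) = -2 + ((-8*s)*o + s)/2 = -2 + (-8*o*s + s)/2 = -2 + (s - 8*o*s)/2 = -2 + (s/2 - 4*o*s) = -2 + s/2 - 4*o*s)
(h(L(X(6)), 1) - 22)*3 = ((-2 + (-1 + 0)/2 - 4*1*(-1 + 0)) - 22)*3 = ((-2 + (½)*(-1) - 4*1*(-1)) - 22)*3 = ((-2 - ½ + 4) - 22)*3 = (3/2 - 22)*3 = -41/2*3 = -123/2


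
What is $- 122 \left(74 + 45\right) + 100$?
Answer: $-14418$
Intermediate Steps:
$- 122 \left(74 + 45\right) + 100 = \left(-122\right) 119 + 100 = -14518 + 100 = -14418$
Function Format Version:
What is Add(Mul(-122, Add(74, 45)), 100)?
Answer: -14418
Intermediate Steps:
Add(Mul(-122, Add(74, 45)), 100) = Add(Mul(-122, 119), 100) = Add(-14518, 100) = -14418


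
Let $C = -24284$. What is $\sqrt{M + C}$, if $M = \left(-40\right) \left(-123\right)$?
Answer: $2 i \sqrt{4841} \approx 139.15 i$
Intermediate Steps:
$M = 4920$
$\sqrt{M + C} = \sqrt{4920 - 24284} = \sqrt{-19364} = 2 i \sqrt{4841}$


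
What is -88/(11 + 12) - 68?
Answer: -1652/23 ≈ -71.826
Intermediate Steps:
-88/(11 + 12) - 68 = -88/23 - 68 = -1652/23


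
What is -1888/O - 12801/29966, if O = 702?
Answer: -32781055/10518066 ≈ -3.1166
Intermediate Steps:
-1888/O - 12801/29966 = -1888/702 - 12801/29966 = -1888*1/702 - 12801*1/29966 = -944/351 - 12801/29966 = -32781055/10518066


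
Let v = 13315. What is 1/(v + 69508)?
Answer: 1/82823 ≈ 1.2074e-5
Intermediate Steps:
1/(v + 69508) = 1/(13315 + 69508) = 1/82823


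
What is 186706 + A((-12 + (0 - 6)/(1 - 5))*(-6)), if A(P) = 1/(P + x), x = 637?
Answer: 130694201/700 ≈ 1.8671e+5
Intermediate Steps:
A(P) = 1/(637 + P) (A(P) = 1/(P + 637) = 1/(637 + P))
186706 + A((-12 + (0 - 6)/(1 - 5))*(-6)) = 186706 + 1/(637 + (-12 + (0 - 6)/(1 - 5))*(-6)) = 186706 + 1/(637 + (-12 - 6/(-4))*(-6)) = 186706 + 1/(637 + (-12 - 6*(-¼))*(-6)) = 186706 + 1/(637 + (-12 + 3/2)*(-6)) = 186706 + 1/(637 - 21/2*(-6)) = 186706 + 1/(637 + 63) = 186706 + 1/700 = 130694201/700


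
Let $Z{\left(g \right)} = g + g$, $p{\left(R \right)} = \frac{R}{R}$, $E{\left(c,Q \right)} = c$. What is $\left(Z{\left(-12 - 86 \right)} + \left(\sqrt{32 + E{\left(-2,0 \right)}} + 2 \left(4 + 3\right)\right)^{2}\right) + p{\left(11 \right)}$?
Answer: $31 + 28 \sqrt{30} \approx 184.36$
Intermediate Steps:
$p{\left(R \right)} = 1$
$Z{\left(g \right)} = 2 g$
$\left(Z{\left(-12 - 86 \right)} + \left(\sqrt{32 + E{\left(-2,0 \right)}} + 2 \left(4 + 3\right)\right)^{2}\right) + p{\left(11 \right)} = \left(2 \left(-12 - 86\right) + \left(\sqrt{32 - 2} + 2 \left(4 + 3\right)\right)^{2}\right) + 1 = \left(2 \left(-12 - 86\right) + \left(\sqrt{30} + 2 \cdot 7\right)^{2}\right) + 1 = \left(2 \left(-98\right) + \left(\sqrt{30} + 14\right)^{2}\right) + 1 = \left(-196 + \left(14 + \sqrt{30}\right)^{2}\right) + 1 = -195 + \left(14 + \sqrt{30}\right)^{2}$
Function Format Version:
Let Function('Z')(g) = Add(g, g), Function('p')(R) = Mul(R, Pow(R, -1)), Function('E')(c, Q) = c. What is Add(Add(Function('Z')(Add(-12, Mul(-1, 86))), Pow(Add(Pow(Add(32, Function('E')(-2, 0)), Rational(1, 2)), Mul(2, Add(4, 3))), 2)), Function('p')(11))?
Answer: Add(31, Mul(28, Pow(30, Rational(1, 2)))) ≈ 184.36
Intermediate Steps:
Function('p')(R) = 1
Function('Z')(g) = Mul(2, g)
Add(Add(Function('Z')(Add(-12, Mul(-1, 86))), Pow(Add(Pow(Add(32, Function('E')(-2, 0)), Rational(1, 2)), Mul(2, Add(4, 3))), 2)), Function('p')(11)) = Add(Add(Mul(2, Add(-12, Mul(-1, 86))), Pow(Add(Pow(Add(32, -2), Rational(1, 2)), Mul(2, Add(4, 3))), 2)), 1) = Add(Add(Mul(2, Add(-12, -86)), Pow(Add(Pow(30, Rational(1, 2)), Mul(2, 7)), 2)), 1) = Add(Add(Mul(2, -98), Pow(Add(Pow(30, Rational(1, 2)), 14), 2)), 1) = Add(Add(-196, Pow(Add(14, Pow(30, Rational(1, 2))), 2)), 1) = Add(-195, Pow(Add(14, Pow(30, Rational(1, 2))), 2))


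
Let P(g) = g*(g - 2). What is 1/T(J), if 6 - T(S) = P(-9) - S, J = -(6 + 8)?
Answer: -1/107 ≈ -0.0093458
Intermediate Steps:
P(g) = g*(-2 + g)
J = -14 (J = -1*14 = -14)
T(S) = -93 + S (T(S) = 6 - (-9*(-2 - 9) - S) = 6 - (-9*(-11) - S) = 6 - (99 - S) = 6 + (-99 + S) = -93 + S)
1/T(J) = 1/(-93 - 14) = 1/(-107) = -1/107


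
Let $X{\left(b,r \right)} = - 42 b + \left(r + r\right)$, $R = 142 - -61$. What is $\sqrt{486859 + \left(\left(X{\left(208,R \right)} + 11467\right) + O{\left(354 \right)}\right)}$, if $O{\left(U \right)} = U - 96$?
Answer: $\sqrt{490254} \approx 700.18$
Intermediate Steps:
$R = 203$ ($R = 142 + 61 = 203$)
$O{\left(U \right)} = -96 + U$
$X{\left(b,r \right)} = - 42 b + 2 r$
$\sqrt{486859 + \left(\left(X{\left(208,R \right)} + 11467\right) + O{\left(354 \right)}\right)} = \sqrt{486859 + \left(\left(\left(\left(-42\right) 208 + 2 \cdot 203\right) + 11467\right) + \left(-96 + 354\right)\right)} = \sqrt{486859 + \left(\left(\left(-8736 + 406\right) + 11467\right) + 258\right)} = \sqrt{486859 + \left(\left(-8330 + 11467\right) + 258\right)} = \sqrt{486859 + \left(3137 + 258\right)} = \sqrt{486859 + 3395} = \sqrt{490254}$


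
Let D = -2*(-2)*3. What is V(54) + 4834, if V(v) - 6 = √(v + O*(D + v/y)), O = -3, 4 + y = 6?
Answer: 4840 + 3*I*√7 ≈ 4840.0 + 7.9373*I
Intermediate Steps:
y = 2 (y = -4 + 6 = 2)
D = 12 (D = 4*3 = 12)
V(v) = 6 + √(-36 - v/2) (V(v) = 6 + √(v - 3*(12 + v/2)) = 6 + √(v + (-36 - 3*v/2)) = 6 + √(-36 - v/2))
V(54) + 4834 = (6 + √(-144 - 2*54)/2) + 4834 = (6 + √(-144 - 108)/2) + 4834 = (6 + √(-252)/2) + 4834 = (6 + (6*I*√7)/2) + 4834 = (6 + 3*I*√7) + 4834 = 4840 + 3*I*√7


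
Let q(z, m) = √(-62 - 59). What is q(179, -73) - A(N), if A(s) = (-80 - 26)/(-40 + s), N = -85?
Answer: -106/125 + 11*I ≈ -0.848 + 11.0*I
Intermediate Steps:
q(z, m) = 11*I (q(z, m) = √(-121) = 11*I)
A(s) = -106/(-40 + s)
q(179, -73) - A(N) = 11*I - (-106)/(-40 - 85) = 11*I - (-106)/(-125) = 11*I - (-106)*(-1)/125 = 11*I - 1*106/125 = 11*I - 106/125 = -106/125 + 11*I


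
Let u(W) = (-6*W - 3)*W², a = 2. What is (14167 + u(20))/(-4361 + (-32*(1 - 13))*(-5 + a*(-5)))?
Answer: 35033/10121 ≈ 3.4614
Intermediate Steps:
u(W) = W²*(-3 - 6*W) (u(W) = (-3 - 6*W)*W² = W²*(-3 - 6*W))
(14167 + u(20))/(-4361 + (-32*(1 - 13))*(-5 + a*(-5))) = (14167 + 20²*(-3 - 6*20))/(-4361 + (-32*(1 - 13))*(-5 + 2*(-5))) = (14167 + 400*(-3 - 120))/(-4361 + (-32*(-12))*(-5 - 10)) = (14167 + 400*(-123))/(-4361 + 384*(-15)) = (14167 - 49200)/(-4361 - 5760) = -35033/(-10121) = -35033*(-1/10121) = 35033/10121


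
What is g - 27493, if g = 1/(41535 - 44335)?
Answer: -76980401/2800 ≈ -27493.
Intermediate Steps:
g = -1/2800 (g = 1/(-2800) = -1/2800 ≈ -0.00035714)
g - 27493 = -1/2800 - 27493 = -76980401/2800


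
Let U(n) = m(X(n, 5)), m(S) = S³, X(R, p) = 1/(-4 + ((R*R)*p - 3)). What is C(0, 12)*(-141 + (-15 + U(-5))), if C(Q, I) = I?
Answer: -768938973/410758 ≈ -1872.0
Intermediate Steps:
X(R, p) = 1/(-7 + p*R²) (X(R, p) = 1/(-4 + (R²*p - 3)) = 1/(-4 + (p*R² - 3)) = 1/(-4 + (-3 + p*R²)) = 1/(-7 + p*R²))
U(n) = (-7 + 5*n²)⁻³ (U(n) = (1/(-7 + 5*n²))³ = (-7 + 5*n²)⁻³)
C(0, 12)*(-141 + (-15 + U(-5))) = 12*(-141 + (-15 + (-7 + 5*(-5)²)⁻³)) = 12*(-141 + (-15 + (-7 + 5*25)⁻³)) = 12*(-141 + (-15 + (-7 + 125)⁻³)) = 12*(-141 + (-15 + 118⁻³)) = 12*(-141 + (-15 + 1/1643032)) = 12*(-141 - 24645479/1643032) = 12*(-256312991/1643032) = -768938973/410758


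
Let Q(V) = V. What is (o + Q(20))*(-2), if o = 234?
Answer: -508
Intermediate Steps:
(o + Q(20))*(-2) = (234 + 20)*(-2) = 254*(-2) = -508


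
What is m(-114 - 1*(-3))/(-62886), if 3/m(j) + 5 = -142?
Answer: 1/3081414 ≈ 3.2453e-7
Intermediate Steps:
m(j) = -1/49 (m(j) = 3/(-5 - 142) = 3/(-147) = 3*(-1/147) = -1/49)
m(-114 - 1*(-3))/(-62886) = -1/49/(-62886) = -1/49*(-1/62886) = 1/3081414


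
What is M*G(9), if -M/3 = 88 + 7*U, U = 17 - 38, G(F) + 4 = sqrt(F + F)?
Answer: -708 + 531*sqrt(2) ≈ 42.947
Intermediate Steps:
G(F) = -4 + sqrt(2)*sqrt(F) (G(F) = -4 + sqrt(F + F) = -4 + sqrt(2*F) = -4 + sqrt(2)*sqrt(F))
U = -21
M = 177 (M = -3*(88 + 7*(-21)) = -3*(88 - 147) = -3*(-59) = 177)
M*G(9) = 177*(-4 + sqrt(2)*sqrt(9)) = 177*(-4 + sqrt(2)*3) = 177*(-4 + 3*sqrt(2)) = -708 + 531*sqrt(2)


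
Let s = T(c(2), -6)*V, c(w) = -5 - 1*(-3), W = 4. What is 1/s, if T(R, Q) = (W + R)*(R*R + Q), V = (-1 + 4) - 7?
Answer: 1/16 ≈ 0.062500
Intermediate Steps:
c(w) = -2 (c(w) = -5 + 3 = -2)
V = -4 (V = 3 - 7 = -4)
T(R, Q) = (4 + R)*(Q + R²) (T(R, Q) = (4 + R)*(R*R + Q) = (4 + R)*(R² + Q) = (4 + R)*(Q + R²))
s = 16 (s = ((-2)³ + 4*(-6) + 4*(-2)² - 6*(-2))*(-4) = (-8 - 24 + 4*4 + 12)*(-4) = (-8 - 24 + 16 + 12)*(-4) = -4*(-4) = 16)
1/s = 1/16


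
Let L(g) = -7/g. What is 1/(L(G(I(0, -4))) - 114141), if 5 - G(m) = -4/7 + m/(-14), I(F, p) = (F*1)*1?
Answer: -39/4451548 ≈ -8.7610e-6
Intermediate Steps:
I(F, p) = F (I(F, p) = F*1 = F)
G(m) = 39/7 + m/14 (G(m) = 5 - (-4/7 + m/(-14)) = 5 - (-4*⅐ + m*(-1/14)) = 5 - (-4/7 - m/14) = 5 + (4/7 + m/14) = 39/7 + m/14)
1/(L(G(I(0, -4))) - 114141) = 1/(-7/(39/7 + (1/14)*0) - 114141) = 1/(-7/(39/7 + 0) - 114141) = 1/(-7/39/7 - 114141) = 1/(-7*7/39 - 114141) = 1/(-49/39 - 114141) = 1/(-4451548/39) = -39/4451548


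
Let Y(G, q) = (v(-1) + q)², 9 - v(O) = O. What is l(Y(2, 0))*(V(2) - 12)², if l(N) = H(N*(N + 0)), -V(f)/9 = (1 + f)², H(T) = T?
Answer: 86490000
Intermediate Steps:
v(O) = 9 - O
V(f) = -9*(1 + f)²
Y(G, q) = (10 + q)² (Y(G, q) = ((9 - 1*(-1)) + q)² = ((9 + 1) + q)² = (10 + q)²)
l(N) = N² (l(N) = N*(N + 0) = N*N = N²)
l(Y(2, 0))*(V(2) - 12)² = ((10 + 0)²)²*(-9*(1 + 2)² - 12)² = (10²)²*(-9*3² - 12)² = 100²*(-9*9 - 12)² = 10000*(-81 - 12)² = 10000*(-93)² = 10000*8649 = 86490000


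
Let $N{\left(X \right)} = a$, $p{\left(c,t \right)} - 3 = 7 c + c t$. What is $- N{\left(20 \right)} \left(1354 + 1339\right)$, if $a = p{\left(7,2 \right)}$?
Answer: $-177738$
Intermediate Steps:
$p{\left(c,t \right)} = 3 + 7 c + c t$ ($p{\left(c,t \right)} = 3 + \left(7 c + c t\right) = 3 + 7 c + c t$)
$a = 66$ ($a = 3 + 7 \cdot 7 + 7 \cdot 2 = 3 + 49 + 14 = 66$)
$N{\left(X \right)} = 66$
$- N{\left(20 \right)} \left(1354 + 1339\right) = - 66 \left(1354 + 1339\right) = - 66 \cdot 2693 = \left(-1\right) 177738 = -177738$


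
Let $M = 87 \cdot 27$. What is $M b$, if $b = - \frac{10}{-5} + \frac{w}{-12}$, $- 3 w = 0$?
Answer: $4698$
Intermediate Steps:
$w = 0$ ($w = \left(- \frac{1}{3}\right) 0 = 0$)
$M = 2349$
$b = 2$ ($b = - \frac{10}{-5} + \frac{0}{-12} = \left(-10\right) \left(- \frac{1}{5}\right) + 0 \left(- \frac{1}{12}\right) = 2 + 0 = 2$)
$M b = 2349 \cdot 2 = 4698$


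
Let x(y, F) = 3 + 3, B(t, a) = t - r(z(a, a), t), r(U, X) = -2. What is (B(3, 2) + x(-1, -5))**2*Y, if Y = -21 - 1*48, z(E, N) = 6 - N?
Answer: -8349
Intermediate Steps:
B(t, a) = 2 + t (B(t, a) = t - 1*(-2) = t + 2 = 2 + t)
x(y, F) = 6
Y = -69 (Y = -21 - 48 = -69)
(B(3, 2) + x(-1, -5))**2*Y = ((2 + 3) + 6)**2*(-69) = (5 + 6)**2*(-69) = 11**2*(-69) = 121*(-69) = -8349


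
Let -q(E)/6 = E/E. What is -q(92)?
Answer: 6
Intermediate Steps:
q(E) = -6 (q(E) = -6*E/E = -6*1 = -6)
-q(92) = -1*(-6) = 6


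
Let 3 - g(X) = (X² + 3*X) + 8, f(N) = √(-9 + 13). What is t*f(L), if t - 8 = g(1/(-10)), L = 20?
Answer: 329/50 ≈ 6.5800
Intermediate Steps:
f(N) = 2 (f(N) = √4 = 2)
g(X) = -5 - X² - 3*X (g(X) = 3 - ((X² + 3*X) + 8) = 3 - (8 + X² + 3*X) = 3 + (-8 - X² - 3*X) = -5 - X² - 3*X)
t = 329/100 (t = 8 + (-5 - (1/(-10))² - 3/(-10)) = 8 + (-5 - (-⅒)² - 3*(-⅒)) = 8 + (-5 - 1*1/100 + 3/10) = 8 + (-5 - 1/100 + 3/10) = 8 - 471/100 = 329/100 ≈ 3.2900)
t*f(L) = (329/100)*2 = 329/50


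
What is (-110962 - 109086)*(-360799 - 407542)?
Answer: 169071900368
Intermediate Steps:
(-110962 - 109086)*(-360799 - 407542) = -220048*(-768341) = 169071900368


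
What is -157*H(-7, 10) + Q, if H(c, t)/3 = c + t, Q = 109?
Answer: -1304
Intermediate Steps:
H(c, t) = 3*c + 3*t (H(c, t) = 3*(c + t) = 3*c + 3*t)
-157*H(-7, 10) + Q = -157*(3*(-7) + 3*10) + 109 = -157*(-21 + 30) + 109 = -157*9 + 109 = -1413 + 109 = -1304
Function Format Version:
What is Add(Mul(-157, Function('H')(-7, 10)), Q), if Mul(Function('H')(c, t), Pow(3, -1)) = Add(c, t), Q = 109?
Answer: -1304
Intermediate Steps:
Function('H')(c, t) = Add(Mul(3, c), Mul(3, t)) (Function('H')(c, t) = Mul(3, Add(c, t)) = Add(Mul(3, c), Mul(3, t)))
Add(Mul(-157, Function('H')(-7, 10)), Q) = Add(Mul(-157, Add(Mul(3, -7), Mul(3, 10))), 109) = Add(Mul(-157, Add(-21, 30)), 109) = Add(Mul(-157, 9), 109) = Add(-1413, 109) = -1304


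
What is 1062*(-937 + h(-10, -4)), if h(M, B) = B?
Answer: -999342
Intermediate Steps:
1062*(-937 + h(-10, -4)) = 1062*(-937 - 4) = 1062*(-941) = -999342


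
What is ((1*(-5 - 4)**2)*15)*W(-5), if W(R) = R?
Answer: -6075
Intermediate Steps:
((1*(-5 - 4)**2)*15)*W(-5) = ((1*(-5 - 4)**2)*15)*(-5) = ((1*(-9)**2)*15)*(-5) = ((1*81)*15)*(-5) = (81*15)*(-5) = 1215*(-5) = -6075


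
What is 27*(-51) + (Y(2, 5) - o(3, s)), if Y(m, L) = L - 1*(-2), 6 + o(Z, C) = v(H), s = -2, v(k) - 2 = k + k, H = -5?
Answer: -1356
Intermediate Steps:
v(k) = 2 + 2*k (v(k) = 2 + (k + k) = 2 + 2*k)
o(Z, C) = -14 (o(Z, C) = -6 + (2 + 2*(-5)) = -6 + (2 - 10) = -6 - 8 = -14)
Y(m, L) = 2 + L (Y(m, L) = L + 2 = 2 + L)
27*(-51) + (Y(2, 5) - o(3, s)) = 27*(-51) + ((2 + 5) - 1*(-14)) = -1377 + (7 + 14) = -1377 + 21 = -1356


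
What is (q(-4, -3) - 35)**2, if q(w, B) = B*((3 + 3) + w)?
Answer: 1681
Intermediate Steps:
q(w, B) = B*(6 + w)
(q(-4, -3) - 35)**2 = (-3*(6 - 4) - 35)**2 = (-3*2 - 35)**2 = (-6 - 35)**2 = (-41)**2 = 1681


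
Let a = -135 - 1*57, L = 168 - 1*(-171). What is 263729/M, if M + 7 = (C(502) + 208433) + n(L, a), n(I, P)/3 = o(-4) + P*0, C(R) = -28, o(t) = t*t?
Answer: 263729/208446 ≈ 1.2652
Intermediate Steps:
o(t) = t²
L = 339 (L = 168 + 171 = 339)
a = -192 (a = -135 - 57 = -192)
n(I, P) = 48 (n(I, P) = 3*((-4)² + P*0) = 3*(16 + 0) = 3*16 = 48)
M = 208446 (M = -7 + ((-28 + 208433) + 48) = -7 + (208405 + 48) = -7 + 208453 = 208446)
263729/M = 263729/208446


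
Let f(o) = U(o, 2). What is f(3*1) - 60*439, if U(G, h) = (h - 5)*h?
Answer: -26346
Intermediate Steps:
U(G, h) = h*(-5 + h) (U(G, h) = (-5 + h)*h = h*(-5 + h))
f(o) = -6 (f(o) = 2*(-5 + 2) = 2*(-3) = -6)
f(3*1) - 60*439 = -6 - 60*439 = -6 - 26340 = -26346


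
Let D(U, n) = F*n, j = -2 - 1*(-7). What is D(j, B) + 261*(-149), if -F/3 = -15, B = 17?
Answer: -38124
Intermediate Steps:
F = 45 (F = -3*(-15) = 45)
j = 5 (j = -2 + 7 = 5)
D(U, n) = 45*n
D(j, B) + 261*(-149) = 45*17 + 261*(-149) = 765 - 38889 = -38124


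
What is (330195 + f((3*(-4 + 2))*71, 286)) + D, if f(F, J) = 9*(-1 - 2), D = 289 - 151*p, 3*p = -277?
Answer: 1033198/3 ≈ 3.4440e+5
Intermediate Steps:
p = -277/3 (p = (⅓)*(-277) = -277/3 ≈ -92.333)
D = 42694/3 (D = 289 - 151*(-277/3) = 289 + 41827/3 = 42694/3 ≈ 14231.)
f(F, J) = -27 (f(F, J) = 9*(-3) = -27)
(330195 + f((3*(-4 + 2))*71, 286)) + D = (330195 - 27) + 42694/3 = 330168 + 42694/3 = 1033198/3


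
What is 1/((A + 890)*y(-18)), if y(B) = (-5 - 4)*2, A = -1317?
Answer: 1/7686 ≈ 0.00013011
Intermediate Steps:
y(B) = -18 (y(B) = -9*2 = -18)
1/((A + 890)*y(-18)) = 1/((-1317 + 890)*(-18)) = -1/18/(-427) = -1/427*(-1/18) = 1/7686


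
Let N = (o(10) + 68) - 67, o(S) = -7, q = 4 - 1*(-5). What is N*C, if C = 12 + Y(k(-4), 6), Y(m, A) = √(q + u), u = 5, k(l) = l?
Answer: -72 - 6*√14 ≈ -94.450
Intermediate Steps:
q = 9 (q = 4 + 5 = 9)
Y(m, A) = √14 (Y(m, A) = √(9 + 5) = √14)
N = -6 (N = (-7 + 68) - 67 = 61 - 67 = -6)
C = 12 + √14 ≈ 15.742
N*C = -6*(12 + √14) = -72 - 6*√14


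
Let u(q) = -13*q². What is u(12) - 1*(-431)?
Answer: -1441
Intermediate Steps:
u(12) - 1*(-431) = -13*12² - 1*(-431) = -13*144 + 431 = -1872 + 431 = -1441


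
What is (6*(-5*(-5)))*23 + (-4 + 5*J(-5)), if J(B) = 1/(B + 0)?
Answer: 3445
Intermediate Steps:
J(B) = 1/B
(6*(-5*(-5)))*23 + (-4 + 5*J(-5)) = (6*(-5*(-5)))*23 + (-4 + 5/(-5)) = (6*25)*23 + (-4 + 5*(-⅕)) = 150*23 + (-4 - 1) = 3450 - 5 = 3445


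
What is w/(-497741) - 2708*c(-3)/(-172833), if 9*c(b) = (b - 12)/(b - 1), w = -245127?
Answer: 128782957658/258078210759 ≈ 0.49901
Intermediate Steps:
c(b) = (-12 + b)/(9*(-1 + b)) (c(b) = ((b - 12)/(b - 1))/9 = ((-12 + b)/(-1 + b))/9 = (-12 + b)/(9*(-1 + b)))
w/(-497741) - 2708*c(-3)/(-172833) = -245127/(-497741) - 2708*(-12 - 3)/(9*(-1 - 3))/(-172833) = -245127*(-1/497741) - 2708*(-15)/(9*(-4))*(-1/172833) = 245127/497741 - 2708*(-1)*(-15)/(9*4)*(-1/172833) = 245127/497741 - 2708*5/12*(-1/172833) = 245127/497741 - 3385/3*(-1/172833) = 245127/497741 + 3385/518499 = 128782957658/258078210759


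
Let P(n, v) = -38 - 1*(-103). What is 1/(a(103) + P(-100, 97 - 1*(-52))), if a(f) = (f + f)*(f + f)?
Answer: 1/42501 ≈ 2.3529e-5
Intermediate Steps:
a(f) = 4*f**2 (a(f) = (2*f)*(2*f) = 4*f**2)
P(n, v) = 65 (P(n, v) = -38 + 103 = 65)
1/(a(103) + P(-100, 97 - 1*(-52))) = 1/(4*103**2 + 65) = 1/(4*10609 + 65) = 1/(42436 + 65) = 1/42501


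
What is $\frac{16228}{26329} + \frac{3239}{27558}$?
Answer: $\frac{532490855}{725574582} \approx 0.73389$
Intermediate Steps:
$\frac{16228}{26329} + \frac{3239}{27558} = \frac{532490855}{725574582}$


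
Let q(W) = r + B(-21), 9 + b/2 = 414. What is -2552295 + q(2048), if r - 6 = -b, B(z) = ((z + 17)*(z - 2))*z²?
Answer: -2512527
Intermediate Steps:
b = 810 (b = -18 + 2*414 = -18 + 828 = 810)
B(z) = z²*(-2 + z)*(17 + z) (B(z) = ((17 + z)*(-2 + z))*z² = ((-2 + z)*(17 + z))*z² = z²*(-2 + z)*(17 + z))
r = -804 (r = 6 - 1*810 = 6 - 810 = -804)
q(W) = 39768 (q(W) = -804 + (-21)²*(-34 + (-21)² + 15*(-21)) = -804 + 441*(-34 + 441 - 315) = -804 + 441*92 = -804 + 40572 = 39768)
-2552295 + q(2048) = -2552295 + 39768 = -2512527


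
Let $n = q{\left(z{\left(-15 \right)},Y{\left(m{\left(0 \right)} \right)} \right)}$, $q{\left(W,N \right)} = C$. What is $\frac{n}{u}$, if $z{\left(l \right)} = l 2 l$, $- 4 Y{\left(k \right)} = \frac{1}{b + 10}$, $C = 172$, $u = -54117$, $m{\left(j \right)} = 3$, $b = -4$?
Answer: $- \frac{172}{54117} \approx -0.0031783$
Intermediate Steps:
$Y{\left(k \right)} = - \frac{1}{24}$ ($Y{\left(k \right)} = - \frac{1}{4 \left(-4 + 10\right)} = - \frac{1}{4 \cdot 6} = \left(- \frac{1}{4}\right) \frac{1}{6} = - \frac{1}{24}$)
$z{\left(l \right)} = 2 l^{2}$ ($z{\left(l \right)} = 2 l l = 2 l^{2}$)
$q{\left(W,N \right)} = 172$
$n = 172$
$\frac{n}{u} = \frac{172}{-54117} = 172 \left(- \frac{1}{54117}\right) = - \frac{172}{54117}$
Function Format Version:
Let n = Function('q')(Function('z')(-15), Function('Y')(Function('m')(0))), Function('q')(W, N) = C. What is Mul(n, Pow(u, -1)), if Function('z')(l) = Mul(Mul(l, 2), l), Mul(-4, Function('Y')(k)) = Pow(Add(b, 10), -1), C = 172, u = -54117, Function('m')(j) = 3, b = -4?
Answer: Rational(-172, 54117) ≈ -0.0031783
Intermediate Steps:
Function('Y')(k) = Rational(-1, 24) (Function('Y')(k) = Mul(Rational(-1, 4), Pow(Add(-4, 10), -1)) = Mul(Rational(-1, 4), Pow(6, -1)) = Mul(Rational(-1, 4), Rational(1, 6)) = Rational(-1, 24))
Function('z')(l) = Mul(2, Pow(l, 2)) (Function('z')(l) = Mul(Mul(2, l), l) = Mul(2, Pow(l, 2)))
Function('q')(W, N) = 172
n = 172
Mul(n, Pow(u, -1)) = Mul(172, Pow(-54117, -1)) = Mul(172, Rational(-1, 54117)) = Rational(-172, 54117)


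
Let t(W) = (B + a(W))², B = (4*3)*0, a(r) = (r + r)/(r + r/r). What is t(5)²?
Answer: 625/81 ≈ 7.7160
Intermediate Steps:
a(r) = 2*r/(1 + r) (a(r) = (2*r)/(r + 1) = (2*r)/(1 + r) = 2*r/(1 + r))
B = 0 (B = 12*0 = 0)
t(W) = 4*W²/(1 + W)² (t(W) = (0 + 2*W/(1 + W))² = (2*W/(1 + W))² = 4*W²/(1 + W)²)
t(5)² = (4*5²/(1 + 5)²)² = (4*25/6²)² = (4*25*(1/36))² = (25/9)² = 625/81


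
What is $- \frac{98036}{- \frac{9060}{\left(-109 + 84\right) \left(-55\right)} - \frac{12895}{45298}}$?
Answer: $\frac{111020868200}{7784191} \approx 14262.0$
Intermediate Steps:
$- \frac{98036}{- \frac{9060}{\left(-109 + 84\right) \left(-55\right)} - \frac{12895}{45298}} = - \frac{98036}{- \frac{9060}{\left(-25\right) \left(-55\right)} - \frac{12895}{45298}} = - \frac{98036}{- \frac{9060}{1375} - \frac{12895}{45298}} = - \frac{98036}{\left(-9060\right) \frac{1}{1375} - \frac{12895}{45298}} = - \frac{98036}{- \frac{1812}{275} - \frac{12895}{45298}} = - \frac{98036}{- \frac{7784191}{1132450}} = \left(-98036\right) \left(- \frac{1132450}{7784191}\right) = \frac{111020868200}{7784191}$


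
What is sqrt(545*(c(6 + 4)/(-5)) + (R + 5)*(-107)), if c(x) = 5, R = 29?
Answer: I*sqrt(4183) ≈ 64.676*I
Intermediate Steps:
sqrt(545*(c(6 + 4)/(-5)) + (R + 5)*(-107)) = sqrt(545*(5/(-5)) + (29 + 5)*(-107)) = sqrt(545*(5*(-1/5)) + 34*(-107)) = sqrt(545*(-1) - 3638) = sqrt(-545 - 3638) = sqrt(-4183) = I*sqrt(4183)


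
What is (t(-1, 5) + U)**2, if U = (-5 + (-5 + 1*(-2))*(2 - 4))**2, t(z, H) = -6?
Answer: 5625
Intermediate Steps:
U = 81 (U = (-5 + (-5 - 2)*(-2))**2 = (-5 - 7*(-2))**2 = (-5 + 14)**2 = 9**2 = 81)
(t(-1, 5) + U)**2 = (-6 + 81)**2 = 75**2 = 5625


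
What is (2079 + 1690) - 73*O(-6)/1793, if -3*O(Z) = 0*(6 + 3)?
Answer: 3769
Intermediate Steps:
O(Z) = 0 (O(Z) = -0*(6 + 3) = -0*9 = -⅓*0 = 0)
(2079 + 1690) - 73*O(-6)/1793 = (2079 + 1690) - 73*0/1793 = 3769 - 0/1793 = 3769 - 1*0 = 3769 + 0 = 3769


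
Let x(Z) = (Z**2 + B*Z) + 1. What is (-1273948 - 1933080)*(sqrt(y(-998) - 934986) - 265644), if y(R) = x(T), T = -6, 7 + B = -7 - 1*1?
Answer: 851927746032 - 3207028*I*sqrt(934859) ≈ 8.5193e+11 - 3.1008e+9*I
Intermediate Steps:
B = -15 (B = -7 + (-7 - 1*1) = -7 + (-7 - 1) = -7 - 8 = -15)
x(Z) = 1 + Z**2 - 15*Z (x(Z) = (Z**2 - 15*Z) + 1 = 1 + Z**2 - 15*Z)
y(R) = 127 (y(R) = 1 + (-6)**2 - 15*(-6) = 1 + 36 + 90 = 127)
(-1273948 - 1933080)*(sqrt(y(-998) - 934986) - 265644) = (-1273948 - 1933080)*(sqrt(127 - 934986) - 265644) = -3207028*(sqrt(-934859) - 265644) = -3207028*(I*sqrt(934859) - 265644) = -3207028*(-265644 + I*sqrt(934859)) = 851927746032 - 3207028*I*sqrt(934859)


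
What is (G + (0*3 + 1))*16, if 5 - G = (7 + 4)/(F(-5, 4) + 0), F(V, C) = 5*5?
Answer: 2224/25 ≈ 88.960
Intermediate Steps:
F(V, C) = 25
G = 114/25 (G = 5 - (7 + 4)/(25 + 0) = 5 - 11/25 = 114/25 ≈ 4.5600)
(G + (0*3 + 1))*16 = (114/25 + (0*3 + 1))*16 = (114/25 + (0 + 1))*16 = (114/25 + 1)*16 = (139/25)*16 = 2224/25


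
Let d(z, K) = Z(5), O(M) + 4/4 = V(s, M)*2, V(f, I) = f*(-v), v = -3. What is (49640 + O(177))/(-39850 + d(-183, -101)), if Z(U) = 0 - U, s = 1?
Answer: -9929/7971 ≈ -1.2456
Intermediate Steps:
V(f, I) = 3*f (V(f, I) = f*(-1*(-3)) = f*3 = 3*f)
O(M) = 5 (O(M) = -1 + (3*1)*2 = -1 + 3*2 = -1 + 6 = 5)
Z(U) = -U
d(z, K) = -5 (d(z, K) = -1*5 = -5)
(49640 + O(177))/(-39850 + d(-183, -101)) = (49640 + 5)/(-39850 - 5) = 49645/(-39855) = 49645*(-1/39855) = -9929/7971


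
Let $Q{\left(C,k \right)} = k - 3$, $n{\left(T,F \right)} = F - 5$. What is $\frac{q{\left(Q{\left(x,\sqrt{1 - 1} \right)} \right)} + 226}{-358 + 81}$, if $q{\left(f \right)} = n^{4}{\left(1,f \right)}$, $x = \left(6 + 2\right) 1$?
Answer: $- \frac{4322}{277} \approx -15.603$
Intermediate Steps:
$n{\left(T,F \right)} = -5 + F$ ($n{\left(T,F \right)} = F - 5 = -5 + F$)
$x = 8$ ($x = 8 \cdot 1 = 8$)
$Q{\left(C,k \right)} = -3 + k$
$q{\left(f \right)} = \left(-5 + f\right)^{4}$
$\frac{q{\left(Q{\left(x,\sqrt{1 - 1} \right)} \right)} + 226}{-358 + 81} = \frac{\left(-5 - \left(3 - \sqrt{1 - 1}\right)\right)^{4} + 226}{-358 + 81} = \frac{\left(-5 - \left(3 - \sqrt{0}\right)\right)^{4} + 226}{-277} = \left(\left(-5 + \left(-3 + 0\right)\right)^{4} + 226\right) \left(- \frac{1}{277}\right) = \left(\left(-5 - 3\right)^{4} + 226\right) \left(- \frac{1}{277}\right) = \left(\left(-8\right)^{4} + 226\right) \left(- \frac{1}{277}\right) = \left(4096 + 226\right) \left(- \frac{1}{277}\right) = 4322 \left(- \frac{1}{277}\right) = - \frac{4322}{277}$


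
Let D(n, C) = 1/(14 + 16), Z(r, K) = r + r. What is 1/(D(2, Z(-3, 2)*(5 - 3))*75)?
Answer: 2/5 ≈ 0.40000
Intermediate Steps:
Z(r, K) = 2*r
D(n, C) = 1/30
1/(D(2, Z(-3, 2)*(5 - 3))*75) = 1/((1/30)*75) = 1/(5/2) = 2/5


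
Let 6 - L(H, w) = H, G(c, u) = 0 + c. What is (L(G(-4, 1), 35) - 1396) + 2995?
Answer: 1609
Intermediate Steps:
G(c, u) = c
L(H, w) = 6 - H
(L(G(-4, 1), 35) - 1396) + 2995 = ((6 - 1*(-4)) - 1396) + 2995 = ((6 + 4) - 1396) + 2995 = (10 - 1396) + 2995 = -1386 + 2995 = 1609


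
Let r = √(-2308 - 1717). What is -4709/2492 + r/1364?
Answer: -4709/2492 + 5*I*√161/1364 ≈ -1.8896 + 0.046512*I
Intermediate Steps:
r = 5*I*√161 (r = √(-4025) = 5*I*√161 ≈ 63.443*I)
-4709/2492 + r/1364 = -4709/2492 + (5*I*√161)/1364 = -4709*1/2492 + (5*I*√161)*(1/1364) = -4709/2492 + 5*I*√161/1364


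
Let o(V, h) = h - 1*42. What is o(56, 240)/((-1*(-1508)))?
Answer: 99/754 ≈ 0.13130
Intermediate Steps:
o(V, h) = -42 + h (o(V, h) = h - 42 = -42 + h)
o(56, 240)/((-1*(-1508))) = (-42 + 240)/((-1*(-1508))) = 198/1508 = 198*(1/1508) = 99/754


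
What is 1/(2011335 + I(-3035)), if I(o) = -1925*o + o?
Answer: 1/7850675 ≈ 1.2738e-7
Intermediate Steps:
I(o) = -1924*o
1/(2011335 + I(-3035)) = 1/(2011335 - 1924*(-3035)) = 1/(2011335 + 5839340) = 1/7850675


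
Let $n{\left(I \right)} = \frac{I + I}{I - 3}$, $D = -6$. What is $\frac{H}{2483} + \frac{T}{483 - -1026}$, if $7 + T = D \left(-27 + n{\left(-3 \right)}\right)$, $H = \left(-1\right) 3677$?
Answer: $- \frac{5178626}{3746847} \approx -1.3821$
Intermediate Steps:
$H = -3677$
$n{\left(I \right)} = \frac{2 I}{-3 + I}$
$T = 149$ ($T = -7 - 6 \left(-27 + 2 \left(-3\right) \frac{1}{-3 - 3}\right) = -7 - 6 \left(-27 + 2 \left(-3\right) \frac{1}{-6}\right) = -7 - 6 \left(-27 + 2 \left(-3\right) \left(- \frac{1}{6}\right)\right) = -7 - 6 \left(-27 + 1\right) = -7 - -156 = -7 + 156 = 149$)
$\frac{H}{2483} + \frac{T}{483 - -1026} = - \frac{3677}{2483} + \frac{149}{483 - -1026} = \left(-3677\right) \frac{1}{2483} + \frac{149}{483 + 1026} = - \frac{3677}{2483} + \frac{149}{1509} = - \frac{5178626}{3746847}$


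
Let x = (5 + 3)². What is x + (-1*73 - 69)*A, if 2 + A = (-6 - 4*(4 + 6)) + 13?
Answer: 5034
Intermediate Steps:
x = 64 (x = 8² = 64)
A = -35 (A = -2 + ((-6 - 4*(4 + 6)) + 13) = -2 + ((-6 - 4*10) + 13) = -2 + ((-6 - 40) + 13) = -2 + (-46 + 13) = -2 - 33 = -35)
x + (-1*73 - 69)*A = 64 + (-1*73 - 69)*(-35) = 64 + (-73 - 69)*(-35) = 64 - 142*(-35) = 64 + 4970 = 5034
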